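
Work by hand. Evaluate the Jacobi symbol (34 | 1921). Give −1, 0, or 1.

Pull out 2: since 1921 ≡ 1 (mod 8), (2/1921) = +1.
Reciprocity: 17 ≡ 1 and 1921 ≡ 1 (mod 4), so (17/1921) = +(1921/17).
Reduce top mod 17: now compute (0/17).
Top reduces to 0: gcd > 1, so the symbol is 0.

0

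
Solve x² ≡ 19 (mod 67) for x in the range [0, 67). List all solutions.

Since 67 ≡ 3 (mod 4), a square root of 19 is 19^((67+1)/4) = 19^17 mod 67.
Repeated squaring: 19^2≡26, 19^4≡6, 19^8≡36, 19^16≡23 (mod 67).
19^17 = 19^(16+1) ≡ 35 (mod 67).
Check: 35² = 1225 ≡ 19 (mod 67). The two roots are 32 and 35.

32, 35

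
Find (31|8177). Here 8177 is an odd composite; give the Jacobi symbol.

-1

Reciprocity: 31 ≡ 3 and 8177 ≡ 1 (mod 4), so (31/8177) = +(8177/31).
Reduce top mod 31: now compute (24/31).
Pull out 2^3: since 31 ≡ 7 (mod 8), (2/31) = +1, so (2/31)^3 = +1.
Reciprocity: 3 ≡ 3 and 31 ≡ 3 (mod 4), so (3/31) = −(31/3).
Reduce top mod 3: now compute (1/3).
Reached (1/3) = 1. Collecting the sign flips along the way, the symbol is -1.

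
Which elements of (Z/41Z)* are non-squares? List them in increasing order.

Square k = 1,…,20 (k and 41−k give the same square):
1²=1, 2²=4, 3²=9, 4²=16, 5²=25, 6²=36, 7²≡8, 8²≡23, 9²≡40, 10²≡18, 11²≡39, 12²≡21, 13²≡5, 14²≡32, 15²≡20, 16²≡10, 17²≡2, 18²≡37, 19²≡33, 20²≡31 (mod 41).
The residues are {1, 2, 4, 5, 8, 9, 10, 16, 18, 20, 21, 23, 25, 31, 32, 33, 36, 37, 39, 40}; the non-residues are the remaining 20 nonzero classes.

3,6,7,11,12,13,14,15,17,19,22,24,26,27,28,29,30,34,35,38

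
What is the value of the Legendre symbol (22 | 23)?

-1

Pull out 2: since 23 ≡ 7 (mod 8), (2/23) = +1.
Reciprocity: 11 ≡ 3 and 23 ≡ 3 (mod 4), so (11/23) = −(23/11).
Reduce top mod 11: now compute (1/11).
Reached (1/11) = 1. Collecting the sign flips along the way, the symbol is -1.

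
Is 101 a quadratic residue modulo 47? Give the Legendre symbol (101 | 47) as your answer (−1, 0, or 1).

1

First reduce: 101 ≡ 7 (mod 47).
Reciprocity: 7 ≡ 3 and 47 ≡ 3 (mod 4), so (7/47) = −(47/7).
Reduce top mod 7: now compute (5/7).
Reciprocity: 5 ≡ 1 and 7 ≡ 3 (mod 4), so (5/7) = +(7/5).
Reduce top mod 5: now compute (2/5).
Pull out 2: since 5 ≡ 5 (mod 8), (2/5) = -1.
Reached (1/5) = 1. Collecting the sign flips along the way, the symbol is +1.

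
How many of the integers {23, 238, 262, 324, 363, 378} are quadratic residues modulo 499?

1

(23/499) = -1 → non-residue.
(238/499) = -1 → non-residue.
(262/499) = -1 → non-residue.
(324/499) = +1 → QR.
(363/499) = -1 → non-residue.
(378/499) = -1 → non-residue.
Total quadratic residues among the 6: 1.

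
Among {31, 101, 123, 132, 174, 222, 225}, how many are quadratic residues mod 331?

(31/331) = +1 → QR.
(101/331) = -1 → non-residue.
(123/331) = +1 → QR.
(132/331) = +1 → QR.
(174/331) = -1 → non-residue.
(222/331) = -1 → non-residue.
(225/331) = +1 → QR.
Total quadratic residues among the 7: 4.

4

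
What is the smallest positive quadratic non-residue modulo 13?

2

(2/13) = −1, so 2 is the smallest positive non-residue mod 13.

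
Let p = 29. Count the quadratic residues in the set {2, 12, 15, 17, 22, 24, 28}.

3

(2/29) = -1 → non-residue.
(12/29) = -1 → non-residue.
(15/29) = -1 → non-residue.
(17/29) = -1 → non-residue.
(22/29) = +1 → QR.
(24/29) = +1 → QR.
(28/29) = +1 → QR.
Total quadratic residues among the 7: 3.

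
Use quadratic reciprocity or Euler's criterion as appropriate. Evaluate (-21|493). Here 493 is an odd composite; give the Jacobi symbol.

First reduce: -21 ≡ 472 (mod 493).
Pull out 2^3: since 493 ≡ 5 (mod 8), (2/493) = -1, so (2/493)^3 = -1.
Reciprocity: 59 ≡ 3 and 493 ≡ 1 (mod 4), so (59/493) = +(493/59).
Reduce top mod 59: now compute (21/59).
Reciprocity: 21 ≡ 1 and 59 ≡ 3 (mod 4), so (21/59) = +(59/21).
Reduce top mod 21: now compute (17/21).
Reciprocity: 17 ≡ 1 and 21 ≡ 1 (mod 4), so (17/21) = +(21/17).
Reduce top mod 17: now compute (4/17).
Pull out 2^2: since 17 ≡ 1 (mod 8), (2/17) = +1, so (2/17)^2 = +1.
Reached (1/17) = 1. Collecting the sign flips along the way, the symbol is -1.

-1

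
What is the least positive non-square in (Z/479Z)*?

13

(2/479) = +1, so 2 is a residue.
(3/479) = +1, so 3 is a residue.
(4/479) = +1, so 4 is a residue.
(5/479) = +1, so 5 is a residue.
(6/479) = +1, so 6 is a residue.
(7/479) = +1, so 7 is a residue.
(8/479) = +1, so 8 is a residue.
(9/479) = +1, so 9 is a residue.
(10/479) = +1, so 10 is a residue.
(11/479) = +1, so 11 is a residue.
(12/479) = +1, so 12 is a residue.
(13/479) = −1, so 13 is the smallest positive non-residue mod 479.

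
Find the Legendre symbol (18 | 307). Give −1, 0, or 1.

Pull out 2: since 307 ≡ 3 (mod 8), (2/307) = -1.
Reciprocity: 9 ≡ 1 and 307 ≡ 3 (mod 4), so (9/307) = +(307/9).
Reduce top mod 9: now compute (1/9).
Reached (1/9) = 1. Collecting the sign flips along the way, the symbol is -1.

-1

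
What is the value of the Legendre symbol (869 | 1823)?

Reciprocity: 869 ≡ 1 and 1823 ≡ 3 (mod 4), so (869/1823) = +(1823/869).
Reduce top mod 869: now compute (85/869).
Reciprocity: 85 ≡ 1 and 869 ≡ 1 (mod 4), so (85/869) = +(869/85).
Reduce top mod 85: now compute (19/85).
Reciprocity: 19 ≡ 3 and 85 ≡ 1 (mod 4), so (19/85) = +(85/19).
Reduce top mod 19: now compute (9/19).
Reciprocity: 9 ≡ 1 and 19 ≡ 3 (mod 4), so (9/19) = +(19/9).
Reduce top mod 9: now compute (1/9).
Reached (1/9) = 1. Collecting the sign flips along the way, the symbol is +1.

1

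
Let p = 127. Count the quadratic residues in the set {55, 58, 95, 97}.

0

(55/127) = -1 → non-residue.
(58/127) = -1 → non-residue.
(95/127) = -1 → non-residue.
(97/127) = -1 → non-residue.
Total quadratic residues among the 4: 0.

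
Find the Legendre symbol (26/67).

Euler's criterion: (26/67) ≡ 26^33 (mod 67).
26^2 ≡ 6 (mod 67)
26^4 ≡ 36 (mod 67)
26^8 ≡ 23 (mod 67)
26^16 ≡ 60 (mod 67)
26^32 ≡ 49 (mod 67)
26^33 = 26^(32+1) ≡ 1 (mod 67).
Result is 1, so (26/67) = 1.

1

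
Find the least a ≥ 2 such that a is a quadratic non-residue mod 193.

(2/193) = +1, so 2 is a residue.
(3/193) = +1, so 3 is a residue.
(4/193) = +1, so 4 is a residue.
(5/193) = −1, so 5 is the smallest positive non-residue mod 193.

5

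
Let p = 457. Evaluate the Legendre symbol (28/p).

Pull out 2^2: since 457 ≡ 1 (mod 8), (2/457) = +1, so (2/457)^2 = +1.
Reciprocity: 7 ≡ 3 and 457 ≡ 1 (mod 4), so (7/457) = +(457/7).
Reduce top mod 7: now compute (2/7).
Pull out 2: since 7 ≡ 7 (mod 8), (2/7) = +1.
Reached (1/7) = 1. Collecting the sign flips along the way, the symbol is +1.

1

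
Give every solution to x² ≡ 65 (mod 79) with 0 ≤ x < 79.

12, 67

Since 79 ≡ 3 (mod 4), a square root of 65 is 65^((79+1)/4) = 65^20 mod 79.
Repeated squaring: 65^2≡38, 65^4≡22, 65^8≡10, 65^16≡21 (mod 79).
65^20 = 65^(16+4) ≡ 67 (mod 79).
Check: 67² = 4489 ≡ 65 (mod 79). The two roots are 12 and 67.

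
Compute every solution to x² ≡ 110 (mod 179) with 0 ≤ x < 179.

17, 162

Since 179 ≡ 3 (mod 4), a square root of 110 is 110^((179+1)/4) = 110^45 mod 179.
Repeated squaring: 110^2≡107, 110^4≡172, 110^8≡49, 110^16≡74, 110^32≡106 (mod 179).
110^45 = 110^(32+8+4+1) ≡ 17 (mod 179).
Check: 17² = 289 ≡ 110 (mod 179). The two roots are 17 and 162.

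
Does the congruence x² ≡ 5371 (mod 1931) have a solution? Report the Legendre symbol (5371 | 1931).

1

First reduce: 5371 ≡ 1509 (mod 1931).
Reciprocity: 1509 ≡ 1 and 1931 ≡ 3 (mod 4), so (1509/1931) = +(1931/1509).
Reduce top mod 1509: now compute (422/1509).
Pull out 2: since 1509 ≡ 5 (mod 8), (2/1509) = -1.
Reciprocity: 211 ≡ 3 and 1509 ≡ 1 (mod 4), so (211/1509) = +(1509/211).
Reduce top mod 211: now compute (32/211).
Pull out 2^5: since 211 ≡ 3 (mod 8), (2/211) = -1, so (2/211)^5 = -1.
Reached (1/211) = 1. Collecting the sign flips along the way, the symbol is +1.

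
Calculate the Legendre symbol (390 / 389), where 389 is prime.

1

First reduce: 390 ≡ 1 (mod 389).
Reached (1/389) = 1. Collecting the sign flips along the way, the symbol is +1.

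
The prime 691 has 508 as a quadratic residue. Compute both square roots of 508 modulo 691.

Since 691 ≡ 3 (mod 4), a square root of 508 is 508^((691+1)/4) = 508^173 mod 691.
Repeated squaring: 508^2≡321, 508^4≡82, 508^8≡505, 508^16≡46, 508^32≡43, 508^64≡467, 508^128≡424 (mod 691).
508^173 = 508^(128+32+8+4+1) ≡ 198 (mod 691).
Check: 198² = 39204 ≡ 508 (mod 691). The two roots are 198 and 493.

198, 493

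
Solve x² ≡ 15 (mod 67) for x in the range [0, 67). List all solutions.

22, 45

Since 67 ≡ 3 (mod 4), a square root of 15 is 15^((67+1)/4) = 15^17 mod 67.
Repeated squaring: 15^2≡24, 15^4≡40, 15^8≡59, 15^16≡64 (mod 67).
15^17 = 15^(16+1) ≡ 22 (mod 67).
Check: 22² = 484 ≡ 15 (mod 67). The two roots are 22 and 45.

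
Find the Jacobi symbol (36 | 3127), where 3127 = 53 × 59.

1

Pull out 2^2: since 3127 ≡ 7 (mod 8), (2/3127) = +1, so (2/3127)^2 = +1.
Reciprocity: 9 ≡ 1 and 3127 ≡ 3 (mod 4), so (9/3127) = +(3127/9).
Reduce top mod 9: now compute (4/9).
Pull out 2^2: since 9 ≡ 1 (mod 8), (2/9) = +1, so (2/9)^2 = +1.
Reached (1/9) = 1. Collecting the sign flips along the way, the symbol is +1.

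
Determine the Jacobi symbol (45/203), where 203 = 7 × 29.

Reciprocity: 45 ≡ 1 and 203 ≡ 3 (mod 4), so (45/203) = +(203/45).
Reduce top mod 45: now compute (23/45).
Reciprocity: 23 ≡ 3 and 45 ≡ 1 (mod 4), so (23/45) = +(45/23).
Reduce top mod 23: now compute (22/23).
Pull out 2: since 23 ≡ 7 (mod 8), (2/23) = +1.
Reciprocity: 11 ≡ 3 and 23 ≡ 3 (mod 4), so (11/23) = −(23/11).
Reduce top mod 11: now compute (1/11).
Reached (1/11) = 1. Collecting the sign flips along the way, the symbol is -1.

-1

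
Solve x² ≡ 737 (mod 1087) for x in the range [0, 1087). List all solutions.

Since 1087 ≡ 3 (mod 4), a square root of 737 is 737^((1087+1)/4) = 737^272 mod 1087.
Repeated squaring: 737^2≡756, 737^4≡861, 737^8≡1074, 737^16≡169, 737^32≡299, 737^64≡267, 737^128≡634, 737^256≡853 (mod 1087).
737^272 = 737^(256+16) ≡ 673 (mod 1087).
Check: 673² = 452929 ≡ 737 (mod 1087). The two roots are 414 and 673.

414, 673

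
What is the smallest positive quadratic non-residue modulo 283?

(2/283) = −1, so 2 is the smallest positive non-residue mod 283.

2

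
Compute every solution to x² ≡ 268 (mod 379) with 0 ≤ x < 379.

166, 213

Since 379 ≡ 3 (mod 4), a square root of 268 is 268^((379+1)/4) = 268^95 mod 379.
Repeated squaring: 268^2≡193, 268^4≡107, 268^8≡79, 268^16≡177, 268^32≡251, 268^64≡87 (mod 379).
268^95 = 268^(64+16+8+4+2+1) ≡ 213 (mod 379).
Check: 213² = 45369 ≡ 268 (mod 379). The two roots are 166 and 213.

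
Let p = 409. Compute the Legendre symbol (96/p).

Pull out 2^5: since 409 ≡ 1 (mod 8), (2/409) = +1, so (2/409)^5 = +1.
Reciprocity: 3 ≡ 3 and 409 ≡ 1 (mod 4), so (3/409) = +(409/3).
Reduce top mod 3: now compute (1/3).
Reached (1/3) = 1. Collecting the sign flips along the way, the symbol is +1.

1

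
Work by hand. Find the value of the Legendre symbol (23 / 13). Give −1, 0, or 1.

1

Euler's criterion: (23/13) ≡ 10^6 (mod 13).
10^2 ≡ 9 (mod 13)
10^4 ≡ 3 (mod 13)
10^6 = 10^(4+2) ≡ 1 (mod 13).
Result is 1, so (23/13) = 1.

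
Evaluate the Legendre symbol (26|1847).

1

Pull out 2: since 1847 ≡ 7 (mod 8), (2/1847) = +1.
Reciprocity: 13 ≡ 1 and 1847 ≡ 3 (mod 4), so (13/1847) = +(1847/13).
Reduce top mod 13: now compute (1/13).
Reached (1/13) = 1. Collecting the sign flips along the way, the symbol is +1.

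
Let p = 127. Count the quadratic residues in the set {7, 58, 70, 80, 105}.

(7/127) = -1 → non-residue.
(58/127) = -1 → non-residue.
(70/127) = +1 → QR.
(80/127) = -1 → non-residue.
(105/127) = -1 → non-residue.
Total quadratic residues among the 5: 1.

1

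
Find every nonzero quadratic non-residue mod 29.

2, 3, 8, 10, 11, 12, 14, 15, 17, 18, 19, 21, 26, 27

Square k = 1,…,14 (k and 29−k give the same square):
1²=1, 2²=4, 3²=9, 4²=16, 5²=25, 6²≡7, 7²≡20, 8²≡6, 9²≡23, 10²≡13, 11²≡5, 12²≡28, 13²≡24, 14²≡22 (mod 29).
The residues are {1, 4, 5, 6, 7, 9, 13, 16, 20, 22, 23, 24, 25, 28}; the non-residues are the remaining 14 nonzero classes.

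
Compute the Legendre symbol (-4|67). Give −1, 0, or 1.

-1

Euler's criterion: (-4/67) ≡ 63^33 (mod 67).
63^2 ≡ 16 (mod 67)
63^4 ≡ 55 (mod 67)
63^8 ≡ 10 (mod 67)
63^16 ≡ 33 (mod 67)
63^32 ≡ 17 (mod 67)
63^33 = 63^(32+1) ≡ 66 (mod 67).
Result is 66 ≡ −1, so (-4/67) = −1.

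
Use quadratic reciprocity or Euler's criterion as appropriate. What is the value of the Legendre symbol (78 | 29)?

First reduce: 78 ≡ 20 (mod 29).
Pull out 2^2: since 29 ≡ 5 (mod 8), (2/29) = -1, so (2/29)^2 = +1.
Reciprocity: 5 ≡ 1 and 29 ≡ 1 (mod 4), so (5/29) = +(29/5).
Reduce top mod 5: now compute (4/5).
Pull out 2^2: since 5 ≡ 5 (mod 8), (2/5) = -1, so (2/5)^2 = +1.
Reached (1/5) = 1. Collecting the sign flips along the way, the symbol is +1.

1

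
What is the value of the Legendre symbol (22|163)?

1

Euler's criterion: (22/163) ≡ 22^81 (mod 163).
22^2 ≡ 158 (mod 163)
22^4 ≡ 25 (mod 163)
22^8 ≡ 136 (mod 163)
22^16 ≡ 77 (mod 163)
22^32 ≡ 61 (mod 163)
22^64 ≡ 135 (mod 163)
22^81 = 22^(64+16+1) ≡ 1 (mod 163).
Result is 1, so (22/163) = 1.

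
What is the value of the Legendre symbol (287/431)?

-1

Reciprocity: 287 ≡ 3 and 431 ≡ 3 (mod 4), so (287/431) = −(431/287).
Reduce top mod 287: now compute (144/287).
Pull out 2^4: since 287 ≡ 7 (mod 8), (2/287) = +1, so (2/287)^4 = +1.
Reciprocity: 9 ≡ 1 and 287 ≡ 3 (mod 4), so (9/287) = +(287/9).
Reduce top mod 9: now compute (8/9).
Pull out 2^3: since 9 ≡ 1 (mod 8), (2/9) = +1, so (2/9)^3 = +1.
Reached (1/9) = 1. Collecting the sign flips along the way, the symbol is -1.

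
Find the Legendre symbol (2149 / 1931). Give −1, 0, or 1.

First reduce: 2149 ≡ 218 (mod 1931).
Pull out 2: since 1931 ≡ 3 (mod 8), (2/1931) = -1.
Reciprocity: 109 ≡ 1 and 1931 ≡ 3 (mod 4), so (109/1931) = +(1931/109).
Reduce top mod 109: now compute (78/109).
Pull out 2: since 109 ≡ 5 (mod 8), (2/109) = -1.
Reciprocity: 39 ≡ 3 and 109 ≡ 1 (mod 4), so (39/109) = +(109/39).
Reduce top mod 39: now compute (31/39).
Reciprocity: 31 ≡ 3 and 39 ≡ 3 (mod 4), so (31/39) = −(39/31).
Reduce top mod 31: now compute (8/31).
Pull out 2^3: since 31 ≡ 7 (mod 8), (2/31) = +1, so (2/31)^3 = +1.
Reached (1/31) = 1. Collecting the sign flips along the way, the symbol is -1.

-1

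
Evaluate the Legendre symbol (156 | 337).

1

Pull out 2^2: since 337 ≡ 1 (mod 8), (2/337) = +1, so (2/337)^2 = +1.
Reciprocity: 39 ≡ 3 and 337 ≡ 1 (mod 4), so (39/337) = +(337/39).
Reduce top mod 39: now compute (25/39).
Reciprocity: 25 ≡ 1 and 39 ≡ 3 (mod 4), so (25/39) = +(39/25).
Reduce top mod 25: now compute (14/25).
Pull out 2: since 25 ≡ 1 (mod 8), (2/25) = +1.
Reciprocity: 7 ≡ 3 and 25 ≡ 1 (mod 4), so (7/25) = +(25/7).
Reduce top mod 7: now compute (4/7).
Pull out 2^2: since 7 ≡ 7 (mod 8), (2/7) = +1, so (2/7)^2 = +1.
Reached (1/7) = 1. Collecting the sign flips along the way, the symbol is +1.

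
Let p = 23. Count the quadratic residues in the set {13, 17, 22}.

(13/23) = +1 → QR.
(17/23) = -1 → non-residue.
(22/23) = -1 → non-residue.
Total quadratic residues among the 3: 1.

1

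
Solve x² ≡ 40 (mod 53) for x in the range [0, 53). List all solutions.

26, 27

53 ≡ 1 (mod 4), so we find a root by search.
Trying successive values, 26² = 676 ≡ 40 (mod 53). The other root is 53 − 26 = 27.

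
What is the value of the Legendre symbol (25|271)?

1

Euler's criterion: (25/271) ≡ 25^135 (mod 271).
25^2 ≡ 83 (mod 271)
25^4 ≡ 114 (mod 271)
25^8 ≡ 259 (mod 271)
25^16 ≡ 144 (mod 271)
25^32 ≡ 140 (mod 271)
25^64 ≡ 88 (mod 271)
25^128 ≡ 156 (mod 271)
25^135 = 25^(128+4+2+1) ≡ 1 (mod 271).
Result is 1, so (25/271) = 1.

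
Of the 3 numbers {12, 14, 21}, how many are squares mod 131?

(12/131) = +1 → QR.
(14/131) = -1 → non-residue.
(21/131) = +1 → QR.
Total quadratic residues among the 3: 2.

2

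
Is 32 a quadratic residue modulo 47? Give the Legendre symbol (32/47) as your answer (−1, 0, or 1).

Euler's criterion: (32/47) ≡ 32^23 (mod 47).
32^2 ≡ 37 (mod 47)
32^4 ≡ 6 (mod 47)
32^8 ≡ 36 (mod 47)
32^16 ≡ 27 (mod 47)
32^23 = 32^(16+4+2+1) ≡ 1 (mod 47).
Result is 1, so (32/47) = 1.

1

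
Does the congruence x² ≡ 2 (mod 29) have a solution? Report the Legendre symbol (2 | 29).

-1

Pull out 2: since 29 ≡ 5 (mod 8), (2/29) = -1.
Reached (1/29) = 1. Collecting the sign flips along the way, the symbol is -1.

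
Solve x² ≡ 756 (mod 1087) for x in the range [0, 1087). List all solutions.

Since 1087 ≡ 3 (mod 4), a square root of 756 is 756^((1087+1)/4) = 756^272 mod 1087.
Repeated squaring: 756^2≡861, 756^4≡1074, 756^8≡169, 756^16≡299, 756^32≡267, 756^64≡634, 756^128≡853, 756^256≡406 (mod 1087).
756^272 = 756^(256+16) ≡ 737 (mod 1087).
Check: 737² = 543169 ≡ 756 (mod 1087). The two roots are 350 and 737.

350, 737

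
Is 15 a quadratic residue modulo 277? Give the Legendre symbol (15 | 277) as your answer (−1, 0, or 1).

Reciprocity: 15 ≡ 3 and 277 ≡ 1 (mod 4), so (15/277) = +(277/15).
Reduce top mod 15: now compute (7/15).
Reciprocity: 7 ≡ 3 and 15 ≡ 3 (mod 4), so (7/15) = −(15/7).
Reduce top mod 7: now compute (1/7).
Reached (1/7) = 1. Collecting the sign flips along the way, the symbol is -1.

-1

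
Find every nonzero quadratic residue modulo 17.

1,2,4,8,9,13,15,16

Square k = 1,…,8 (k and 17−k give the same square):
1²=1, 2²=4, 3²=9, 4²=16, 5²≡8, 6²≡2, 7²≡15, 8²≡13 (mod 17).
So the quadratic residues mod 17 are {1, 2, 4, 8, 9, 13, 15, 16}.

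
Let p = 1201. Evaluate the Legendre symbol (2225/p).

First reduce: 2225 ≡ 1024 (mod 1201).
Pull out 2^10: since 1201 ≡ 1 (mod 8), (2/1201) = +1, so (2/1201)^10 = +1.
Reached (1/1201) = 1. Collecting the sign flips along the way, the symbol is +1.

1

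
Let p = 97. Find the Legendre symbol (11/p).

Reciprocity: 11 ≡ 3 and 97 ≡ 1 (mod 4), so (11/97) = +(97/11).
Reduce top mod 11: now compute (9/11).
Reciprocity: 9 ≡ 1 and 11 ≡ 3 (mod 4), so (9/11) = +(11/9).
Reduce top mod 9: now compute (2/9).
Pull out 2: since 9 ≡ 1 (mod 8), (2/9) = +1.
Reached (1/9) = 1. Collecting the sign flips along the way, the symbol is +1.

1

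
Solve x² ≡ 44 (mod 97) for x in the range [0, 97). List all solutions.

23, 74

97 ≡ 1 (mod 4), so we find a root by search.
Trying successive values, 23² = 529 ≡ 44 (mod 97). The other root is 97 − 23 = 74.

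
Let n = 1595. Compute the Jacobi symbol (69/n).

-1

Reciprocity: 69 ≡ 1 and 1595 ≡ 3 (mod 4), so (69/1595) = +(1595/69).
Reduce top mod 69: now compute (8/69).
Pull out 2^3: since 69 ≡ 5 (mod 8), (2/69) = -1, so (2/69)^3 = -1.
Reached (1/69) = 1. Collecting the sign flips along the way, the symbol is -1.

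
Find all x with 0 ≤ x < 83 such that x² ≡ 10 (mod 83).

Since 83 ≡ 3 (mod 4), a square root of 10 is 10^((83+1)/4) = 10^21 mod 83.
Repeated squaring: 10^2≡17, 10^4≡40, 10^8≡23, 10^16≡31 (mod 83).
10^21 = 10^(16+4+1) ≡ 33 (mod 83).
Check: 33² = 1089 ≡ 10 (mod 83). The two roots are 33 and 50.

33, 50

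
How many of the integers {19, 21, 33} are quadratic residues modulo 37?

2

(19/37) = -1 → non-residue.
(21/37) = +1 → QR.
(33/37) = +1 → QR.
Total quadratic residues among the 3: 2.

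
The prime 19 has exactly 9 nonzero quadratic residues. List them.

1,4,5,6,7,9,11,16,17

Square k = 1,…,9 (k and 19−k give the same square):
1²=1, 2²=4, 3²=9, 4²=16, 5²≡6, 6²≡17, 7²≡11, 8²≡7, 9²≡5 (mod 19).
So the quadratic residues mod 19 are {1, 4, 5, 6, 7, 9, 11, 16, 17}.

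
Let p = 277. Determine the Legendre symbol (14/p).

-1

Euler's criterion: (14/277) ≡ 14^138 (mod 277).
14^2 ≡ 196 (mod 277)
14^4 ≡ 190 (mod 277)
14^8 ≡ 90 (mod 277)
14^16 ≡ 67 (mod 277)
14^32 ≡ 57 (mod 277)
14^64 ≡ 202 (mod 277)
14^128 ≡ 85 (mod 277)
14^138 = 14^(128+8+2) ≡ 276 (mod 277).
Result is 276 ≡ −1, so (14/277) = −1.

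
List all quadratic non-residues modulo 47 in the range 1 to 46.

5 10 11 13 15 19 20 22 23 26 29 30 31 33 35 38 39 40 41 43 44 45 46

Square k = 1,…,23 (k and 47−k give the same square):
1²=1, 2²=4, 3²=9, 4²=16, 5²=25, 6²=36, 7²≡2, 8²≡17, 9²≡34, 10²≡6, 11²≡27, 12²≡3, 13²≡28, 14²≡8, 15²≡37, 16²≡21, 17²≡7, 18²≡42, 19²≡32, 20²≡24, 21²≡18, 22²≡14, 23²≡12 (mod 47).
The residues are {1, 2, 3, 4, 6, 7, 8, 9, 12, 14, 16, 17, 18, 21, 24, 25, 27, 28, 32, 34, 36, 37, 42}; the non-residues are the remaining 23 nonzero classes.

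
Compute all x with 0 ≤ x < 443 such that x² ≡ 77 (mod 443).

Since 443 ≡ 3 (mod 4), a square root of 77 is 77^((443+1)/4) = 77^111 mod 443.
Repeated squaring: 77^2≡170, 77^4≡105, 77^8≡393, 77^16≡285, 77^32≡156, 77^64≡414 (mod 443).
77^111 = 77^(64+32+8+4+2+1) ≡ 400 (mod 443).
Check: 400² = 160000 ≡ 77 (mod 443). The two roots are 43 and 400.

43, 400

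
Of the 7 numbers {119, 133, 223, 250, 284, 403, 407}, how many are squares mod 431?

(119/431) = +1 → QR.
(133/431) = -1 → non-residue.
(223/431) = +1 → QR.
(250/431) = +1 → QR.
(284/431) = -1 → non-residue.
(403/431) = +1 → QR.
(407/431) = -1 → non-residue.
Total quadratic residues among the 7: 4.

4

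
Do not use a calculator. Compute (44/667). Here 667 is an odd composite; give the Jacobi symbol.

1

Pull out 2^2: since 667 ≡ 3 (mod 8), (2/667) = -1, so (2/667)^2 = +1.
Reciprocity: 11 ≡ 3 and 667 ≡ 3 (mod 4), so (11/667) = −(667/11).
Reduce top mod 11: now compute (7/11).
Reciprocity: 7 ≡ 3 and 11 ≡ 3 (mod 4), so (7/11) = −(11/7).
Reduce top mod 7: now compute (4/7).
Pull out 2^2: since 7 ≡ 7 (mod 8), (2/7) = +1, so (2/7)^2 = +1.
Reached (1/7) = 1. Collecting the sign flips along the way, the symbol is +1.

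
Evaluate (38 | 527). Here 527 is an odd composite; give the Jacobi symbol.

Pull out 2: since 527 ≡ 7 (mod 8), (2/527) = +1.
Reciprocity: 19 ≡ 3 and 527 ≡ 3 (mod 4), so (19/527) = −(527/19).
Reduce top mod 19: now compute (14/19).
Pull out 2: since 19 ≡ 3 (mod 8), (2/19) = -1.
Reciprocity: 7 ≡ 3 and 19 ≡ 3 (mod 4), so (7/19) = −(19/7).
Reduce top mod 7: now compute (5/7).
Reciprocity: 5 ≡ 1 and 7 ≡ 3 (mod 4), so (5/7) = +(7/5).
Reduce top mod 5: now compute (2/5).
Pull out 2: since 5 ≡ 5 (mod 8), (2/5) = -1.
Reached (1/5) = 1. Collecting the sign flips along the way, the symbol is +1.

1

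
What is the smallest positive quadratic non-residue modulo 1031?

(2/1031) = +1, so 2 is a residue.
(3/1031) = +1, so 3 is a residue.
(4/1031) = +1, so 4 is a residue.
(5/1031) = +1, so 5 is a residue.
(6/1031) = +1, so 6 is a residue.
(7/1031) = −1, so 7 is the smallest positive non-residue mod 1031.

7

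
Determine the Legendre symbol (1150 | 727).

First reduce: 1150 ≡ 423 (mod 727).
Reciprocity: 423 ≡ 3 and 727 ≡ 3 (mod 4), so (423/727) = −(727/423).
Reduce top mod 423: now compute (304/423).
Pull out 2^4: since 423 ≡ 7 (mod 8), (2/423) = +1, so (2/423)^4 = +1.
Reciprocity: 19 ≡ 3 and 423 ≡ 3 (mod 4), so (19/423) = −(423/19).
Reduce top mod 19: now compute (5/19).
Reciprocity: 5 ≡ 1 and 19 ≡ 3 (mod 4), so (5/19) = +(19/5).
Reduce top mod 5: now compute (4/5).
Pull out 2^2: since 5 ≡ 5 (mod 8), (2/5) = -1, so (2/5)^2 = +1.
Reached (1/5) = 1. Collecting the sign flips along the way, the symbol is +1.

1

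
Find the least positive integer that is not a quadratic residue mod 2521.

11

(2/2521) = +1, so 2 is a residue.
(3/2521) = +1, so 3 is a residue.
(4/2521) = +1, so 4 is a residue.
(5/2521) = +1, so 5 is a residue.
(6/2521) = +1, so 6 is a residue.
(7/2521) = +1, so 7 is a residue.
(8/2521) = +1, so 8 is a residue.
(9/2521) = +1, so 9 is a residue.
(10/2521) = +1, so 10 is a residue.
(11/2521) = −1, so 11 is the smallest positive non-residue mod 2521.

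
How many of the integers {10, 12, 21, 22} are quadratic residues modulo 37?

(10/37) = +1 → QR.
(12/37) = +1 → QR.
(21/37) = +1 → QR.
(22/37) = -1 → non-residue.
Total quadratic residues among the 4: 3.

3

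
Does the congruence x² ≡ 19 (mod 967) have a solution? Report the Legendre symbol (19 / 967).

Euler's criterion: (19/967) ≡ 19^483 (mod 967).
19^2 ≡ 361 (mod 967)
19^4 ≡ 743 (mod 967)
19^8 ≡ 859 (mod 967)
19^16 ≡ 60 (mod 967)
19^32 ≡ 699 (mod 967)
19^64 ≡ 266 (mod 967)
19^128 ≡ 165 (mod 967)
19^256 ≡ 149 (mod 967)
19^483 = 19^(256+128+64+32+2+1) ≡ 966 (mod 967).
Result is 966 ≡ −1, so (19/967) = −1.

-1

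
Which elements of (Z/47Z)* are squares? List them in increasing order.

Square k = 1,…,23 (k and 47−k give the same square):
1²=1, 2²=4, 3²=9, 4²=16, 5²=25, 6²=36, 7²≡2, 8²≡17, 9²≡34, 10²≡6, 11²≡27, 12²≡3, 13²≡28, 14²≡8, 15²≡37, 16²≡21, 17²≡7, 18²≡42, 19²≡32, 20²≡24, 21²≡18, 22²≡14, 23²≡12 (mod 47).
So the quadratic residues mod 47 are {1, 2, 3, 4, 6, 7, 8, 9, 12, 14, 16, 17, 18, 21, 24, 25, 27, 28, 32, 34, 36, 37, 42}.

1,2,3,4,6,7,8,9,12,14,16,17,18,21,24,25,27,28,32,34,36,37,42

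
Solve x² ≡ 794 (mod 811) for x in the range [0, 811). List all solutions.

226, 585

Since 811 ≡ 3 (mod 4), a square root of 794 is 794^((811+1)/4) = 794^203 mod 811.
Repeated squaring: 794^2≡289, 794^4≡799, 794^8≡144, 794^16≡461, 794^32≡39, 794^64≡710, 794^128≡469 (mod 811).
794^203 = 794^(128+64+8+2+1) ≡ 226 (mod 811).
Check: 226² = 51076 ≡ 794 (mod 811). The two roots are 226 and 585.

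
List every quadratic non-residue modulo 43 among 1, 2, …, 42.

Square k = 1,…,21 (k and 43−k give the same square):
1²=1, 2²=4, 3²=9, 4²=16, 5²=25, 6²=36, 7²≡6, 8²≡21, 9²≡38, 10²≡14, 11²≡35, 12²≡15, 13²≡40, 14²≡24, 15²≡10, 16²≡41, 17²≡31, 18²≡23, 19²≡17, 20²≡13, 21²≡11 (mod 43).
The residues are {1, 4, 6, 9, 10, 11, 13, 14, 15, 16, 17, 21, 23, 24, 25, 31, 35, 36, 38, 40, 41}; the non-residues are the remaining 21 nonzero classes.

2 3 5 7 8 12 18 19 20 22 26 27 28 29 30 32 33 34 37 39 42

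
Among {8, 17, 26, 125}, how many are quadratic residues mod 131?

1

(8/131) = -1 → non-residue.
(17/131) = -1 → non-residue.
(26/131) = -1 → non-residue.
(125/131) = +1 → QR.
Total quadratic residues among the 4: 1.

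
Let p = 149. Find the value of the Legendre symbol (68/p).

Euler's criterion: (68/149) ≡ 68^74 (mod 149).
68^2 ≡ 5 (mod 149)
68^4 ≡ 25 (mod 149)
68^8 ≡ 29 (mod 149)
68^16 ≡ 96 (mod 149)
68^32 ≡ 127 (mod 149)
68^64 ≡ 37 (mod 149)
68^74 = 68^(64+8+2) ≡ 1 (mod 149).
Result is 1, so (68/149) = 1.

1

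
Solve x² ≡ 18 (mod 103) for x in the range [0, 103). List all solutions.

11, 92

Since 103 ≡ 3 (mod 4), a square root of 18 is 18^((103+1)/4) = 18^26 mod 103.
Repeated squaring: 18^2≡15, 18^4≡19, 18^8≡52, 18^16≡26 (mod 103).
18^26 = 18^(16+8+2) ≡ 92 (mod 103).
Check: 92² = 8464 ≡ 18 (mod 103). The two roots are 11 and 92.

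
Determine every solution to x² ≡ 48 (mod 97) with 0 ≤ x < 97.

97 ≡ 1 (mod 4), so we find a root by search.
Trying successive values, 40² = 1600 ≡ 48 (mod 97). The other root is 97 − 40 = 57.

40, 57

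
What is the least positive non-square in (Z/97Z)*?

(2/97) = +1, so 2 is a residue.
(3/97) = +1, so 3 is a residue.
(4/97) = +1, so 4 is a residue.
(5/97) = −1, so 5 is the smallest positive non-residue mod 97.

5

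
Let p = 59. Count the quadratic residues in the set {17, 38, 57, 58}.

(17/59) = +1 → QR.
(38/59) = -1 → non-residue.
(57/59) = +1 → QR.
(58/59) = -1 → non-residue.
Total quadratic residues among the 4: 2.

2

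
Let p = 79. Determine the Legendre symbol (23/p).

Euler's criterion: (23/79) ≡ 23^39 (mod 79).
23^2 ≡ 55 (mod 79)
23^4 ≡ 23 (mod 79)
23^8 ≡ 55 (mod 79)
23^16 ≡ 23 (mod 79)
23^32 ≡ 55 (mod 79)
23^39 = 23^(32+4+2+1) ≡ 1 (mod 79).
Result is 1, so (23/79) = 1.

1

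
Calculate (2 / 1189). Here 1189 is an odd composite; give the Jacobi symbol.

-1

Pull out 2: since 1189 ≡ 5 (mod 8), (2/1189) = -1.
Reached (1/1189) = 1. Collecting the sign flips along the way, the symbol is -1.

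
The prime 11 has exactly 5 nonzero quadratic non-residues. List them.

Square k = 1,…,5 (k and 11−k give the same square):
1²=1, 2²=4, 3²=9, 4²≡5, 5²≡3 (mod 11).
The residues are {1, 3, 4, 5, 9}; the non-residues are the remaining 5 nonzero classes.

2, 6, 7, 8, 10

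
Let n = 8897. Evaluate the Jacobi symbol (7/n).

0

Reciprocity: 7 ≡ 3 and 8897 ≡ 1 (mod 4), so (7/8897) = +(8897/7).
Reduce top mod 7: now compute (0/7).
Top reduces to 0: gcd > 1, so the symbol is 0.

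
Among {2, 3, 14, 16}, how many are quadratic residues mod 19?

1

(2/19) = -1 → non-residue.
(3/19) = -1 → non-residue.
(14/19) = -1 → non-residue.
(16/19) = +1 → QR.
Total quadratic residues among the 4: 1.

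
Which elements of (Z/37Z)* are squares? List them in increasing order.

1,3,4,7,9,10,11,12,16,21,25,26,27,28,30,33,34,36

Square k = 1,…,18 (k and 37−k give the same square):
1²=1, 2²=4, 3²=9, 4²=16, 5²=25, 6²=36, 7²≡12, 8²≡27, 9²≡7, 10²≡26, 11²≡10, 12²≡33, 13²≡21, 14²≡11, 15²≡3, 16²≡34, 17²≡30, 18²≡28 (mod 37).
So the quadratic residues mod 37 are {1, 3, 4, 7, 9, 10, 11, 12, 16, 21, 25, 26, 27, 28, 30, 33, 34, 36}.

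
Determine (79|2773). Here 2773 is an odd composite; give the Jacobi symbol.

1

Reciprocity: 79 ≡ 3 and 2773 ≡ 1 (mod 4), so (79/2773) = +(2773/79).
Reduce top mod 79: now compute (8/79).
Pull out 2^3: since 79 ≡ 7 (mod 8), (2/79) = +1, so (2/79)^3 = +1.
Reached (1/79) = 1. Collecting the sign flips along the way, the symbol is +1.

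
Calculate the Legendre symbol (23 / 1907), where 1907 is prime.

Reciprocity: 23 ≡ 3 and 1907 ≡ 3 (mod 4), so (23/1907) = −(1907/23).
Reduce top mod 23: now compute (21/23).
Reciprocity: 21 ≡ 1 and 23 ≡ 3 (mod 4), so (21/23) = +(23/21).
Reduce top mod 21: now compute (2/21).
Pull out 2: since 21 ≡ 5 (mod 8), (2/21) = -1.
Reached (1/21) = 1. Collecting the sign flips along the way, the symbol is +1.

1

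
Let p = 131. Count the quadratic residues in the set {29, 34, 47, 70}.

1

(29/131) = -1 → non-residue.
(34/131) = +1 → QR.
(47/131) = -1 → non-residue.
(70/131) = -1 → non-residue.
Total quadratic residues among the 4: 1.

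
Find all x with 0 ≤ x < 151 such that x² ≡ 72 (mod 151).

26, 125

Since 151 ≡ 3 (mod 4), a square root of 72 is 72^((151+1)/4) = 72^38 mod 151.
Repeated squaring: 72^2≡50, 72^4≡84, 72^8≡110, 72^16≡20, 72^32≡98 (mod 151).
72^38 = 72^(32+4+2) ≡ 125 (mod 151).
Check: 125² = 15625 ≡ 72 (mod 151). The two roots are 26 and 125.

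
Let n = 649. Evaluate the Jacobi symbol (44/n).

0

Pull out 2^2: since 649 ≡ 1 (mod 8), (2/649) = +1, so (2/649)^2 = +1.
Reciprocity: 11 ≡ 3 and 649 ≡ 1 (mod 4), so (11/649) = +(649/11).
Reduce top mod 11: now compute (0/11).
Top reduces to 0: gcd > 1, so the symbol is 0.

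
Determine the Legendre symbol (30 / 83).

1

Euler's criterion: (30/83) ≡ 30^41 (mod 83).
30^2 ≡ 70 (mod 83)
30^4 ≡ 3 (mod 83)
30^8 ≡ 9 (mod 83)
30^16 ≡ 81 (mod 83)
30^32 ≡ 4 (mod 83)
30^41 = 30^(32+8+1) ≡ 1 (mod 83).
Result is 1, so (30/83) = 1.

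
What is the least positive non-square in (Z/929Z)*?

3

(2/929) = +1, so 2 is a residue.
(3/929) = −1, so 3 is the smallest positive non-residue mod 929.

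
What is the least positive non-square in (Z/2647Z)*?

(2/2647) = +1, so 2 is a residue.
(3/2647) = −1, so 3 is the smallest positive non-residue mod 2647.

3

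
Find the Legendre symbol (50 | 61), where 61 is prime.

-1

Euler's criterion: (50/61) ≡ 50^30 (mod 61).
50^2 ≡ 60 (mod 61)
50^4 ≡ 1 (mod 61)
50^8 ≡ 1 (mod 61)
50^16 ≡ 1 (mod 61)
50^30 = 50^(16+8+4+2) ≡ 60 (mod 61).
Result is 60 ≡ −1, so (50/61) = −1.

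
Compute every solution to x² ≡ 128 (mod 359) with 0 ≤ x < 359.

Since 359 ≡ 3 (mod 4), a square root of 128 is 128^((359+1)/4) = 128^90 mod 359.
Repeated squaring: 128^2≡229, 128^4≡27, 128^8≡11, 128^16≡121, 128^32≡281, 128^64≡340 (mod 359).
128^90 = 128^(64+16+8+2) ≡ 207 (mod 359).
Check: 207² = 42849 ≡ 128 (mod 359). The two roots are 152 and 207.

152, 207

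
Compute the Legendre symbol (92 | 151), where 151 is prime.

Euler's criterion: (92/151) ≡ 92^75 (mod 151).
92^2 ≡ 8 (mod 151)
92^4 ≡ 64 (mod 151)
92^8 ≡ 19 (mod 151)
92^16 ≡ 59 (mod 151)
92^32 ≡ 8 (mod 151)
92^64 ≡ 64 (mod 151)
92^75 = 92^(64+8+2+1) ≡ 150 (mod 151).
Result is 150 ≡ −1, so (92/151) = −1.

-1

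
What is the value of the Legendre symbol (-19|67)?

First reduce: -19 ≡ 48 (mod 67).
Pull out 2^4: since 67 ≡ 3 (mod 8), (2/67) = -1, so (2/67)^4 = +1.
Reciprocity: 3 ≡ 3 and 67 ≡ 3 (mod 4), so (3/67) = −(67/3).
Reduce top mod 3: now compute (1/3).
Reached (1/3) = 1. Collecting the sign flips along the way, the symbol is -1.

-1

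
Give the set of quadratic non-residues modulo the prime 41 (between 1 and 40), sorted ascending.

Square k = 1,…,20 (k and 41−k give the same square):
1²=1, 2²=4, 3²=9, 4²=16, 5²=25, 6²=36, 7²≡8, 8²≡23, 9²≡40, 10²≡18, 11²≡39, 12²≡21, 13²≡5, 14²≡32, 15²≡20, 16²≡10, 17²≡2, 18²≡37, 19²≡33, 20²≡31 (mod 41).
The residues are {1, 2, 4, 5, 8, 9, 10, 16, 18, 20, 21, 23, 25, 31, 32, 33, 36, 37, 39, 40}; the non-residues are the remaining 20 nonzero classes.

3, 6, 7, 11, 12, 13, 14, 15, 17, 19, 22, 24, 26, 27, 28, 29, 30, 34, 35, 38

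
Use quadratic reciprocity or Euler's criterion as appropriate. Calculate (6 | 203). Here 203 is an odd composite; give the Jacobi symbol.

-1

Pull out 2: since 203 ≡ 3 (mod 8), (2/203) = -1.
Reciprocity: 3 ≡ 3 and 203 ≡ 3 (mod 4), so (3/203) = −(203/3).
Reduce top mod 3: now compute (2/3).
Pull out 2: since 3 ≡ 3 (mod 8), (2/3) = -1.
Reached (1/3) = 1. Collecting the sign flips along the way, the symbol is -1.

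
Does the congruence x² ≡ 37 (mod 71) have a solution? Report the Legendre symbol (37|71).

Reciprocity: 37 ≡ 1 and 71 ≡ 3 (mod 4), so (37/71) = +(71/37).
Reduce top mod 37: now compute (34/37).
Pull out 2: since 37 ≡ 5 (mod 8), (2/37) = -1.
Reciprocity: 17 ≡ 1 and 37 ≡ 1 (mod 4), so (17/37) = +(37/17).
Reduce top mod 17: now compute (3/17).
Reciprocity: 3 ≡ 3 and 17 ≡ 1 (mod 4), so (3/17) = +(17/3).
Reduce top mod 3: now compute (2/3).
Pull out 2: since 3 ≡ 3 (mod 8), (2/3) = -1.
Reached (1/3) = 1. Collecting the sign flips along the way, the symbol is +1.

1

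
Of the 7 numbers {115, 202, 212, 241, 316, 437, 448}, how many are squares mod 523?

5

(115/523) = -1 → non-residue.
(202/523) = +1 → QR.
(212/523) = +1 → QR.
(241/523) = +1 → QR.
(316/523) = -1 → non-residue.
(437/523) = +1 → QR.
(448/523) = +1 → QR.
Total quadratic residues among the 7: 5.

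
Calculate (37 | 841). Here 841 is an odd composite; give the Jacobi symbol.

Reciprocity: 37 ≡ 1 and 841 ≡ 1 (mod 4), so (37/841) = +(841/37).
Reduce top mod 37: now compute (27/37).
Reciprocity: 27 ≡ 3 and 37 ≡ 1 (mod 4), so (27/37) = +(37/27).
Reduce top mod 27: now compute (10/27).
Pull out 2: since 27 ≡ 3 (mod 8), (2/27) = -1.
Reciprocity: 5 ≡ 1 and 27 ≡ 3 (mod 4), so (5/27) = +(27/5).
Reduce top mod 5: now compute (2/5).
Pull out 2: since 5 ≡ 5 (mod 8), (2/5) = -1.
Reached (1/5) = 1. Collecting the sign flips along the way, the symbol is +1.

1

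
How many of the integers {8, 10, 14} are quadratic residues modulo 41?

2

(8/41) = +1 → QR.
(10/41) = +1 → QR.
(14/41) = -1 → non-residue.
Total quadratic residues among the 3: 2.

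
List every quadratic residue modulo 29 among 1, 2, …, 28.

Square k = 1,…,14 (k and 29−k give the same square):
1²=1, 2²=4, 3²=9, 4²=16, 5²=25, 6²≡7, 7²≡20, 8²≡6, 9²≡23, 10²≡13, 11²≡5, 12²≡28, 13²≡24, 14²≡22 (mod 29).
So the quadratic residues mod 29 are {1, 4, 5, 6, 7, 9, 13, 16, 20, 22, 23, 24, 25, 28}.

1 4 5 6 7 9 13 16 20 22 23 24 25 28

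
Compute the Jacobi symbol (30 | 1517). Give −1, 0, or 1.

-1

Pull out 2: since 1517 ≡ 5 (mod 8), (2/1517) = -1.
Reciprocity: 15 ≡ 3 and 1517 ≡ 1 (mod 4), so (15/1517) = +(1517/15).
Reduce top mod 15: now compute (2/15).
Pull out 2: since 15 ≡ 7 (mod 8), (2/15) = +1.
Reached (1/15) = 1. Collecting the sign flips along the way, the symbol is -1.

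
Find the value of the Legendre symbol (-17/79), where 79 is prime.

1

First reduce: -17 ≡ 62 (mod 79).
Pull out 2: since 79 ≡ 7 (mod 8), (2/79) = +1.
Reciprocity: 31 ≡ 3 and 79 ≡ 3 (mod 4), so (31/79) = −(79/31).
Reduce top mod 31: now compute (17/31).
Reciprocity: 17 ≡ 1 and 31 ≡ 3 (mod 4), so (17/31) = +(31/17).
Reduce top mod 17: now compute (14/17).
Pull out 2: since 17 ≡ 1 (mod 8), (2/17) = +1.
Reciprocity: 7 ≡ 3 and 17 ≡ 1 (mod 4), so (7/17) = +(17/7).
Reduce top mod 7: now compute (3/7).
Reciprocity: 3 ≡ 3 and 7 ≡ 3 (mod 4), so (3/7) = −(7/3).
Reduce top mod 3: now compute (1/3).
Reached (1/3) = 1. Collecting the sign flips along the way, the symbol is +1.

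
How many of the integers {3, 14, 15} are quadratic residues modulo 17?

(3/17) = -1 → non-residue.
(14/17) = -1 → non-residue.
(15/17) = +1 → QR.
Total quadratic residues among the 3: 1.

1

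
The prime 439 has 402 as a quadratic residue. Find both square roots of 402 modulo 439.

Since 439 ≡ 3 (mod 4), a square root of 402 is 402^((439+1)/4) = 402^110 mod 439.
Repeated squaring: 402^2≡52, 402^4≡70, 402^8≡71, 402^16≡212, 402^32≡166, 402^64≡338 (mod 439).
402^110 = 402^(64+32+8+4+2) ≡ 29 (mod 439).
Check: 29² = 841 ≡ 402 (mod 439). The two roots are 29 and 410.

29, 410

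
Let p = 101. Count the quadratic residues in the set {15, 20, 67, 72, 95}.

(15/101) = -1 → non-residue.
(20/101) = +1 → QR.
(67/101) = -1 → non-residue.
(72/101) = -1 → non-residue.
(95/101) = +1 → QR.
Total quadratic residues among the 5: 2.

2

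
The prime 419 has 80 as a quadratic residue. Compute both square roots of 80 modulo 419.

Since 419 ≡ 3 (mod 4), a square root of 80 is 80^((419+1)/4) = 80^105 mod 419.
Repeated squaring: 80^2≡115, 80^4≡236, 80^8≡388, 80^16≡123, 80^32≡45, 80^64≡349 (mod 419).
80^105 = 80^(64+32+8+1) ≡ 164 (mod 419).
Check: 164² = 26896 ≡ 80 (mod 419). The two roots are 164 and 255.

164, 255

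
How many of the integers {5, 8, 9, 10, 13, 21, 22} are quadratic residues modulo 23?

(5/23) = -1 → non-residue.
(8/23) = +1 → QR.
(9/23) = +1 → QR.
(10/23) = -1 → non-residue.
(13/23) = +1 → QR.
(21/23) = -1 → non-residue.
(22/23) = -1 → non-residue.
Total quadratic residues among the 7: 3.

3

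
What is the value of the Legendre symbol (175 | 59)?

First reduce: 175 ≡ 57 (mod 59).
Reciprocity: 57 ≡ 1 and 59 ≡ 3 (mod 4), so (57/59) = +(59/57).
Reduce top mod 57: now compute (2/57).
Pull out 2: since 57 ≡ 1 (mod 8), (2/57) = +1.
Reached (1/57) = 1. Collecting the sign flips along the way, the symbol is +1.

1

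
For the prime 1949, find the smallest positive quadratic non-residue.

2

(2/1949) = −1, so 2 is the smallest positive non-residue mod 1949.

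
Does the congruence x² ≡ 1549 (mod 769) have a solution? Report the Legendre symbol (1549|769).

Euler's criterion: (1549/769) ≡ 11^384 (mod 769).
11^2 ≡ 121 (mod 769)
11^4 ≡ 30 (mod 769)
11^8 ≡ 131 (mod 769)
11^16 ≡ 243 (mod 769)
11^32 ≡ 605 (mod 769)
11^64 ≡ 750 (mod 769)
11^128 ≡ 361 (mod 769)
11^256 ≡ 360 (mod 769)
11^384 = 11^(256+128) ≡ 768 (mod 769).
Result is 768 ≡ −1, so (1549/769) = −1.

-1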